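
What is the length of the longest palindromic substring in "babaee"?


Input: "babaee"
Checking substrings for palindromes:
  [0:3] "bab" (len 3) => palindrome
  [1:4] "aba" (len 3) => palindrome
  [4:6] "ee" (len 2) => palindrome
Longest palindromic substring: "bab" with length 3

3


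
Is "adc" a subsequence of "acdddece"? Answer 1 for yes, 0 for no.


Check if "adc" is a subsequence of "acdddece"
Greedy scan:
  Position 0 ('a'): matches sub[0] = 'a'
  Position 1 ('c'): no match needed
  Position 2 ('d'): matches sub[1] = 'd'
  Position 3 ('d'): no match needed
  Position 4 ('d'): no match needed
  Position 5 ('e'): no match needed
  Position 6 ('c'): matches sub[2] = 'c'
  Position 7 ('e'): no match needed
All 3 characters matched => is a subsequence

1


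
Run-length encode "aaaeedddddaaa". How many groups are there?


Input: aaaeedddddaaa
Scanning for consecutive runs:
  Group 1: 'a' x 3 (positions 0-2)
  Group 2: 'e' x 2 (positions 3-4)
  Group 3: 'd' x 5 (positions 5-9)
  Group 4: 'a' x 3 (positions 10-12)
Total groups: 4

4


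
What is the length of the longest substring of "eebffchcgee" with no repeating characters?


Input: "eebffchcgee"
Sliding window (track last position of each char):
  Position 0 ('e'): window [0,0] length 1 -- new best
  Position 1 ('e'): repeat (last at 0), move window start to 1
  Position 1 ('e'): window [1,1] length 1
  Position 2 ('b'): window [1,2] length 2 -- new best
  Position 3 ('f'): window [1,3] length 3 -- new best
  Position 4 ('f'): repeat (last at 3), move window start to 4
  Position 4 ('f'): window [4,4] length 1
  Position 5 ('c'): window [4,5] length 2
  Position 6 ('h'): window [4,6] length 3
  Position 7 ('c'): repeat (last at 5), move window start to 6
  Position 7 ('c'): window [6,7] length 2
  Position 8 ('g'): window [6,8] length 3
  Position 9 ('e'): window [6,9] length 4 -- new best
  Position 10 ('e'): repeat (last at 9), move window start to 10
  Position 10 ('e'): window [10,10] length 1
Longest substring with no repeats: "hcge" with length 4

4


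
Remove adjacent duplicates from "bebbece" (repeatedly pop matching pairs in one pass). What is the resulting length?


Input: bebbece
Stack-based adjacent duplicate removal:
  Read 'b': push. Stack: b
  Read 'e': push. Stack: be
  Read 'b': push. Stack: beb
  Read 'b': matches stack top 'b' => pop. Stack: be
  Read 'e': matches stack top 'e' => pop. Stack: b
  Read 'c': push. Stack: bc
  Read 'e': push. Stack: bce
Final stack: "bce" (length 3)

3


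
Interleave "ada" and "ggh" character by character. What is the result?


Interleaving "ada" and "ggh":
  Position 0: 'a' from first, 'g' from second => "ag"
  Position 1: 'd' from first, 'g' from second => "dg"
  Position 2: 'a' from first, 'h' from second => "ah"
Result: agdgah

agdgah


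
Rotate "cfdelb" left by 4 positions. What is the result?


Input: "cfdelb", rotate left by 4
First 4 characters: "cfde"
Remaining characters: "lb"
Concatenate remaining + first: "lb" + "cfde" = "lbcfde"

lbcfde


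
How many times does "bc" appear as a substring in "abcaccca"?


Searching for "bc" in "abcaccca"
Scanning each position:
  Position 0: "ab" => no
  Position 1: "bc" => MATCH
  Position 2: "ca" => no
  Position 3: "ac" => no
  Position 4: "cc" => no
  Position 5: "cc" => no
  Position 6: "ca" => no
Total occurrences: 1

1


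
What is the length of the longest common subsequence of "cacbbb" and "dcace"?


LCS of "cacbbb" and "dcace"
DP table:
           d    c    a    c    e
      0    0    0    0    0    0
  c   0    0    1    1    1    1
  a   0    0    1    2    2    2
  c   0    0    1    2    3    3
  b   0    0    1    2    3    3
  b   0    0    1    2    3    3
  b   0    0    1    2    3    3
LCS length = dp[6][5] = 3

3


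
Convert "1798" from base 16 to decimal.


Input: "1798" in base 16
Positional expansion:
  Digit '1' (value 1) x 16^3 = 4096
  Digit '7' (value 7) x 16^2 = 1792
  Digit '9' (value 9) x 16^1 = 144
  Digit '8' (value 8) x 16^0 = 8
Sum = 6040

6040


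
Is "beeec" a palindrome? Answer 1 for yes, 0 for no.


Input: beeec
Reversed: ceeeb
  Compare pos 0 ('b') with pos 4 ('c'): MISMATCH
  Compare pos 1 ('e') with pos 3 ('e'): match
Result: not a palindrome

0


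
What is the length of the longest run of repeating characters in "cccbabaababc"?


Input: "cccbabaababc"
Scanning for longest run:
  Position 1 ('c'): continues run of 'c', length=2
  Position 2 ('c'): continues run of 'c', length=3
  Position 3 ('b'): new char, reset run to 1
  Position 4 ('a'): new char, reset run to 1
  Position 5 ('b'): new char, reset run to 1
  Position 6 ('a'): new char, reset run to 1
  Position 7 ('a'): continues run of 'a', length=2
  Position 8 ('b'): new char, reset run to 1
  Position 9 ('a'): new char, reset run to 1
  Position 10 ('b'): new char, reset run to 1
  Position 11 ('c'): new char, reset run to 1
Longest run: 'c' with length 3

3


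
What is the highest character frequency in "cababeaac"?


Input: cababeaac
Character counts:
  'a': 4
  'b': 2
  'c': 2
  'e': 1
Maximum frequency: 4

4


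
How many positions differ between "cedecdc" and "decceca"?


Comparing "cedecdc" and "decceca" position by position:
  Position 0: 'c' vs 'd' => DIFFER
  Position 1: 'e' vs 'e' => same
  Position 2: 'd' vs 'c' => DIFFER
  Position 3: 'e' vs 'c' => DIFFER
  Position 4: 'c' vs 'e' => DIFFER
  Position 5: 'd' vs 'c' => DIFFER
  Position 6: 'c' vs 'a' => DIFFER
Positions that differ: 6

6


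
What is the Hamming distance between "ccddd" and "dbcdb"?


Comparing "ccddd" and "dbcdb" position by position:
  Position 0: 'c' vs 'd' => differ
  Position 1: 'c' vs 'b' => differ
  Position 2: 'd' vs 'c' => differ
  Position 3: 'd' vs 'd' => same
  Position 4: 'd' vs 'b' => differ
Total differences (Hamming distance): 4

4


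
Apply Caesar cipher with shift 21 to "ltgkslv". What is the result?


Caesar cipher: shift "ltgkslv" by 21
  'l' (pos 11) + 21 = pos 6 = 'g'
  't' (pos 19) + 21 = pos 14 = 'o'
  'g' (pos 6) + 21 = pos 1 = 'b'
  'k' (pos 10) + 21 = pos 5 = 'f'
  's' (pos 18) + 21 = pos 13 = 'n'
  'l' (pos 11) + 21 = pos 6 = 'g'
  'v' (pos 21) + 21 = pos 16 = 'q'
Result: gobfngq

gobfngq


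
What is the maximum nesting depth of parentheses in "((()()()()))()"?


Input: "((()()()()))()"
Tracking depth:
  Position 0 '(': depth becomes 1
  Position 1 '(': depth becomes 2
  Position 2 '(': depth becomes 3
  Position 3 ')': depth becomes 2
  Position 4 '(': depth becomes 3
  Position 5 ')': depth becomes 2
  Position 6 '(': depth becomes 3
  Position 7 ')': depth becomes 2
  Position 8 '(': depth becomes 3
  Position 9 ')': depth becomes 2
  Position 10 ')': depth becomes 1
  Position 11 ')': depth becomes 0
  Position 12 '(': depth becomes 1
  Position 13 ')': depth becomes 0
Maximum depth reached: 3

3


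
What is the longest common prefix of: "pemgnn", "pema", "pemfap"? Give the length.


Words: pemgnn, pema, pemfap
  Position 0: all 'p' => match
  Position 1: all 'e' => match
  Position 2: all 'm' => match
  Position 3: ('g', 'a', 'f') => mismatch, stop
LCP = "pem" (length 3)

3


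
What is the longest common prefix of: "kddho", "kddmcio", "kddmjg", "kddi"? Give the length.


Words: kddho, kddmcio, kddmjg, kddi
  Position 0: all 'k' => match
  Position 1: all 'd' => match
  Position 2: all 'd' => match
  Position 3: ('h', 'm', 'm', 'i') => mismatch, stop
LCP = "kdd" (length 3)

3


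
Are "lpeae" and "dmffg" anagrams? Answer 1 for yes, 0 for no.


Strings: "lpeae", "dmffg"
Sorted first:  aeelp
Sorted second: dffgm
Differ at position 0: 'a' vs 'd' => not anagrams

0


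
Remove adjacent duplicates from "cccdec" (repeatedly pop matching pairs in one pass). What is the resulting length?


Input: cccdec
Stack-based adjacent duplicate removal:
  Read 'c': push. Stack: c
  Read 'c': matches stack top 'c' => pop. Stack: (empty)
  Read 'c': push. Stack: c
  Read 'd': push. Stack: cd
  Read 'e': push. Stack: cde
  Read 'c': push. Stack: cdec
Final stack: "cdec" (length 4)

4


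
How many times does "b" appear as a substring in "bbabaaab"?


Searching for "b" in "bbabaaab"
Scanning each position:
  Position 0: "b" => MATCH
  Position 1: "b" => MATCH
  Position 2: "a" => no
  Position 3: "b" => MATCH
  Position 4: "a" => no
  Position 5: "a" => no
  Position 6: "a" => no
  Position 7: "b" => MATCH
Total occurrences: 4

4


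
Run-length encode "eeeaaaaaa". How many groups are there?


Input: eeeaaaaaa
Scanning for consecutive runs:
  Group 1: 'e' x 3 (positions 0-2)
  Group 2: 'a' x 6 (positions 3-8)
Total groups: 2

2


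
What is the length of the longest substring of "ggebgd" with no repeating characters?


Input: "ggebgd"
Sliding window (track last position of each char):
  Position 0 ('g'): window [0,0] length 1 -- new best
  Position 1 ('g'): repeat (last at 0), move window start to 1
  Position 1 ('g'): window [1,1] length 1
  Position 2 ('e'): window [1,2] length 2 -- new best
  Position 3 ('b'): window [1,3] length 3 -- new best
  Position 4 ('g'): repeat (last at 1), move window start to 2
  Position 4 ('g'): window [2,4] length 3
  Position 5 ('d'): window [2,5] length 4 -- new best
Longest substring with no repeats: "ebgd" with length 4

4


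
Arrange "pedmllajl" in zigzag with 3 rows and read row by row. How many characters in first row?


Zigzag "pedmllajl" into 3 rows:
Placing characters:
  'p' => row 0
  'e' => row 1
  'd' => row 2
  'm' => row 1
  'l' => row 0
  'l' => row 1
  'a' => row 2
  'j' => row 1
  'l' => row 0
Rows:
  Row 0: "pll"
  Row 1: "emlj"
  Row 2: "da"
First row length: 3

3


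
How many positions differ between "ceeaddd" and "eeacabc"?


Comparing "ceeaddd" and "eeacabc" position by position:
  Position 0: 'c' vs 'e' => DIFFER
  Position 1: 'e' vs 'e' => same
  Position 2: 'e' vs 'a' => DIFFER
  Position 3: 'a' vs 'c' => DIFFER
  Position 4: 'd' vs 'a' => DIFFER
  Position 5: 'd' vs 'b' => DIFFER
  Position 6: 'd' vs 'c' => DIFFER
Positions that differ: 6

6


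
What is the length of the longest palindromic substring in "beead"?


Input: "beead"
Checking substrings for palindromes:
  [1:3] "ee" (len 2) => palindrome
Longest palindromic substring: "ee" with length 2

2


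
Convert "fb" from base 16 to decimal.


Input: "fb" in base 16
Positional expansion:
  Digit 'f' (value 15) x 16^1 = 240
  Digit 'b' (value 11) x 16^0 = 11
Sum = 251

251


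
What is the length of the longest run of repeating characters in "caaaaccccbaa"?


Input: "caaaaccccbaa"
Scanning for longest run:
  Position 1 ('a'): new char, reset run to 1
  Position 2 ('a'): continues run of 'a', length=2
  Position 3 ('a'): continues run of 'a', length=3
  Position 4 ('a'): continues run of 'a', length=4
  Position 5 ('c'): new char, reset run to 1
  Position 6 ('c'): continues run of 'c', length=2
  Position 7 ('c'): continues run of 'c', length=3
  Position 8 ('c'): continues run of 'c', length=4
  Position 9 ('b'): new char, reset run to 1
  Position 10 ('a'): new char, reset run to 1
  Position 11 ('a'): continues run of 'a', length=2
Longest run: 'a' with length 4

4


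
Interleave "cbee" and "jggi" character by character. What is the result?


Interleaving "cbee" and "jggi":
  Position 0: 'c' from first, 'j' from second => "cj"
  Position 1: 'b' from first, 'g' from second => "bg"
  Position 2: 'e' from first, 'g' from second => "eg"
  Position 3: 'e' from first, 'i' from second => "ei"
Result: cjbgegei

cjbgegei


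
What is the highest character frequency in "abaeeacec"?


Input: abaeeacec
Character counts:
  'a': 3
  'b': 1
  'c': 2
  'e': 3
Maximum frequency: 3

3


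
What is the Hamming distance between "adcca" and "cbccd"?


Comparing "adcca" and "cbccd" position by position:
  Position 0: 'a' vs 'c' => differ
  Position 1: 'd' vs 'b' => differ
  Position 2: 'c' vs 'c' => same
  Position 3: 'c' vs 'c' => same
  Position 4: 'a' vs 'd' => differ
Total differences (Hamming distance): 3

3


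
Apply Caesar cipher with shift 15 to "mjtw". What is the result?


Caesar cipher: shift "mjtw" by 15
  'm' (pos 12) + 15 = pos 1 = 'b'
  'j' (pos 9) + 15 = pos 24 = 'y'
  't' (pos 19) + 15 = pos 8 = 'i'
  'w' (pos 22) + 15 = pos 11 = 'l'
Result: byil

byil


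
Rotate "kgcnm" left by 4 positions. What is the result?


Input: "kgcnm", rotate left by 4
First 4 characters: "kgcn"
Remaining characters: "m"
Concatenate remaining + first: "m" + "kgcn" = "mkgcn"

mkgcn


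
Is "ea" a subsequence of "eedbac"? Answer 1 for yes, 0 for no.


Check if "ea" is a subsequence of "eedbac"
Greedy scan:
  Position 0 ('e'): matches sub[0] = 'e'
  Position 1 ('e'): no match needed
  Position 2 ('d'): no match needed
  Position 3 ('b'): no match needed
  Position 4 ('a'): matches sub[1] = 'a'
  Position 5 ('c'): no match needed
All 2 characters matched => is a subsequence

1


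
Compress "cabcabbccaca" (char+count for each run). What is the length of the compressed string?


Input: cabcabbccaca
Runs:
  'c' x 1 => "c1"
  'a' x 1 => "a1"
  'b' x 1 => "b1"
  'c' x 1 => "c1"
  'a' x 1 => "a1"
  'b' x 2 => "b2"
  'c' x 2 => "c2"
  'a' x 1 => "a1"
  'c' x 1 => "c1"
  'a' x 1 => "a1"
Compressed: "c1a1b1c1a1b2c2a1c1a1"
Compressed length: 20

20


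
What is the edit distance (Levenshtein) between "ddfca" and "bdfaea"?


Computing edit distance: "ddfca" -> "bdfaea"
DP table:
           b    d    f    a    e    a
      0    1    2    3    4    5    6
  d   1    1    1    2    3    4    5
  d   2    2    1    2    3    4    5
  f   3    3    2    1    2    3    4
  c   4    4    3    2    2    3    4
  a   5    5    4    3    2    3    3
Edit distance = dp[5][6] = 3

3


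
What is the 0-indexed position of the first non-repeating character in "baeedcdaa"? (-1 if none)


Input: baeedcdaa
Character frequencies:
  'a': 3
  'b': 1
  'c': 1
  'd': 2
  'e': 2
Scanning left to right for freq == 1:
  Position 0 ('b'): unique! => answer = 0

0


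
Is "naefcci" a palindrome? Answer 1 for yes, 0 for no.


Input: naefcci
Reversed: iccfean
  Compare pos 0 ('n') with pos 6 ('i'): MISMATCH
  Compare pos 1 ('a') with pos 5 ('c'): MISMATCH
  Compare pos 2 ('e') with pos 4 ('c'): MISMATCH
Result: not a palindrome

0


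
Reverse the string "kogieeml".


Input: kogieeml
Reading characters right to left:
  Position 7: 'l'
  Position 6: 'm'
  Position 5: 'e'
  Position 4: 'e'
  Position 3: 'i'
  Position 2: 'g'
  Position 1: 'o'
  Position 0: 'k'
Reversed: lmeeigok

lmeeigok


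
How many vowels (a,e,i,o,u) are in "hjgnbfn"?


Input: hjgnbfn
Checking each character:
  'h' at position 0: consonant
  'j' at position 1: consonant
  'g' at position 2: consonant
  'n' at position 3: consonant
  'b' at position 4: consonant
  'f' at position 5: consonant
  'n' at position 6: consonant
Total vowels: 0

0


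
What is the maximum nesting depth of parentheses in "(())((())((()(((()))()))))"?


Input: "(())((())((()(((()))()))))"
Tracking depth:
  Position 0 '(': depth becomes 1
  Position 1 '(': depth becomes 2
  Position 2 ')': depth becomes 1
  Position 3 ')': depth becomes 0
  Position 4 '(': depth becomes 1
  Position 5 '(': depth becomes 2
  Position 6 '(': depth becomes 3
  Position 7 ')': depth becomes 2
  Position 8 ')': depth becomes 1
  Position 9 '(': depth becomes 2
  Position 10 '(': depth becomes 3
  Position 11 '(': depth becomes 4
  Position 12 ')': depth becomes 3
  Position 13 '(': depth becomes 4
  Position 14 '(': depth becomes 5
  Position 15 '(': depth becomes 6
  Position 16 '(': depth becomes 7
  Position 17 ')': depth becomes 6
  Position 18 ')': depth becomes 5
  Position 19 ')': depth becomes 4
  Position 20 '(': depth becomes 5
  Position 21 ')': depth becomes 4
  Position 22 ')': depth becomes 3
  Position 23 ')': depth becomes 2
  Position 24 ')': depth becomes 1
  Position 25 ')': depth becomes 0
Maximum depth reached: 7

7


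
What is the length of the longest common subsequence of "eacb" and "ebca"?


LCS of "eacb" and "ebca"
DP table:
           e    b    c    a
      0    0    0    0    0
  e   0    1    1    1    1
  a   0    1    1    1    2
  c   0    1    1    2    2
  b   0    1    2    2    2
LCS length = dp[4][4] = 2

2


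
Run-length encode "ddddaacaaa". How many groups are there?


Input: ddddaacaaa
Scanning for consecutive runs:
  Group 1: 'd' x 4 (positions 0-3)
  Group 2: 'a' x 2 (positions 4-5)
  Group 3: 'c' x 1 (positions 6-6)
  Group 4: 'a' x 3 (positions 7-9)
Total groups: 4

4


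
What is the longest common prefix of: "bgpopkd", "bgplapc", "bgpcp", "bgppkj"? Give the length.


Words: bgpopkd, bgplapc, bgpcp, bgppkj
  Position 0: all 'b' => match
  Position 1: all 'g' => match
  Position 2: all 'p' => match
  Position 3: ('o', 'l', 'c', 'p') => mismatch, stop
LCP = "bgp" (length 3)

3


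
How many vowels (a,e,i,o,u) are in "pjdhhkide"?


Input: pjdhhkide
Checking each character:
  'p' at position 0: consonant
  'j' at position 1: consonant
  'd' at position 2: consonant
  'h' at position 3: consonant
  'h' at position 4: consonant
  'k' at position 5: consonant
  'i' at position 6: vowel (running total: 1)
  'd' at position 7: consonant
  'e' at position 8: vowel (running total: 2)
Total vowels: 2

2


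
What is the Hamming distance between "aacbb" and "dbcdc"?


Comparing "aacbb" and "dbcdc" position by position:
  Position 0: 'a' vs 'd' => differ
  Position 1: 'a' vs 'b' => differ
  Position 2: 'c' vs 'c' => same
  Position 3: 'b' vs 'd' => differ
  Position 4: 'b' vs 'c' => differ
Total differences (Hamming distance): 4

4


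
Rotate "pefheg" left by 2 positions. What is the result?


Input: "pefheg", rotate left by 2
First 2 characters: "pe"
Remaining characters: "fheg"
Concatenate remaining + first: "fheg" + "pe" = "fhegpe"

fhegpe


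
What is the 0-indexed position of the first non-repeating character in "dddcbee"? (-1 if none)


Input: dddcbee
Character frequencies:
  'b': 1
  'c': 1
  'd': 3
  'e': 2
Scanning left to right for freq == 1:
  Position 0 ('d'): freq=3, skip
  Position 1 ('d'): freq=3, skip
  Position 2 ('d'): freq=3, skip
  Position 3 ('c'): unique! => answer = 3

3


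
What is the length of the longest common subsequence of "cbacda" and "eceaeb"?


LCS of "cbacda" and "eceaeb"
DP table:
           e    c    e    a    e    b
      0    0    0    0    0    0    0
  c   0    0    1    1    1    1    1
  b   0    0    1    1    1    1    2
  a   0    0    1    1    2    2    2
  c   0    0    1    1    2    2    2
  d   0    0    1    1    2    2    2
  a   0    0    1    1    2    2    2
LCS length = dp[6][6] = 2

2


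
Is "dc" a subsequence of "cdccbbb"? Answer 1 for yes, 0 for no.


Check if "dc" is a subsequence of "cdccbbb"
Greedy scan:
  Position 0 ('c'): no match needed
  Position 1 ('d'): matches sub[0] = 'd'
  Position 2 ('c'): matches sub[1] = 'c'
  Position 3 ('c'): no match needed
  Position 4 ('b'): no match needed
  Position 5 ('b'): no match needed
  Position 6 ('b'): no match needed
All 2 characters matched => is a subsequence

1


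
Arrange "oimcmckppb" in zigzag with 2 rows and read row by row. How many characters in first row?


Zigzag "oimcmckppb" into 2 rows:
Placing characters:
  'o' => row 0
  'i' => row 1
  'm' => row 0
  'c' => row 1
  'm' => row 0
  'c' => row 1
  'k' => row 0
  'p' => row 1
  'p' => row 0
  'b' => row 1
Rows:
  Row 0: "ommkp"
  Row 1: "iccpb"
First row length: 5

5


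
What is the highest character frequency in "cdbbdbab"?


Input: cdbbdbab
Character counts:
  'a': 1
  'b': 4
  'c': 1
  'd': 2
Maximum frequency: 4

4


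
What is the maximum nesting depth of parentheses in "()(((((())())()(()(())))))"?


Input: "()(((((())())()(()(())))))"
Tracking depth:
  Position 0 '(': depth becomes 1
  Position 1 ')': depth becomes 0
  Position 2 '(': depth becomes 1
  Position 3 '(': depth becomes 2
  Position 4 '(': depth becomes 3
  Position 5 '(': depth becomes 4
  Position 6 '(': depth becomes 5
  Position 7 '(': depth becomes 6
  Position 8 ')': depth becomes 5
  Position 9 ')': depth becomes 4
  Position 10 '(': depth becomes 5
  Position 11 ')': depth becomes 4
  Position 12 ')': depth becomes 3
  Position 13 '(': depth becomes 4
  Position 14 ')': depth becomes 3
  Position 15 '(': depth becomes 4
  Position 16 '(': depth becomes 5
  Position 17 ')': depth becomes 4
  Position 18 '(': depth becomes 5
  Position 19 '(': depth becomes 6
  Position 20 ')': depth becomes 5
  Position 21 ')': depth becomes 4
  Position 22 ')': depth becomes 3
  Position 23 ')': depth becomes 2
  Position 24 ')': depth becomes 1
  Position 25 ')': depth becomes 0
Maximum depth reached: 6

6


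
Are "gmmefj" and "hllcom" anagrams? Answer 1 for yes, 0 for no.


Strings: "gmmefj", "hllcom"
Sorted first:  efgjmm
Sorted second: chllmo
Differ at position 0: 'e' vs 'c' => not anagrams

0


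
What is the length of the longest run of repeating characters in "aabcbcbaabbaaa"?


Input: "aabcbcbaabbaaa"
Scanning for longest run:
  Position 1 ('a'): continues run of 'a', length=2
  Position 2 ('b'): new char, reset run to 1
  Position 3 ('c'): new char, reset run to 1
  Position 4 ('b'): new char, reset run to 1
  Position 5 ('c'): new char, reset run to 1
  Position 6 ('b'): new char, reset run to 1
  Position 7 ('a'): new char, reset run to 1
  Position 8 ('a'): continues run of 'a', length=2
  Position 9 ('b'): new char, reset run to 1
  Position 10 ('b'): continues run of 'b', length=2
  Position 11 ('a'): new char, reset run to 1
  Position 12 ('a'): continues run of 'a', length=2
  Position 13 ('a'): continues run of 'a', length=3
Longest run: 'a' with length 3

3


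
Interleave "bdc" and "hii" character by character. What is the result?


Interleaving "bdc" and "hii":
  Position 0: 'b' from first, 'h' from second => "bh"
  Position 1: 'd' from first, 'i' from second => "di"
  Position 2: 'c' from first, 'i' from second => "ci"
Result: bhdici

bhdici


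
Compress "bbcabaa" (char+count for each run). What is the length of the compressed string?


Input: bbcabaa
Runs:
  'b' x 2 => "b2"
  'c' x 1 => "c1"
  'a' x 1 => "a1"
  'b' x 1 => "b1"
  'a' x 2 => "a2"
Compressed: "b2c1a1b1a2"
Compressed length: 10

10


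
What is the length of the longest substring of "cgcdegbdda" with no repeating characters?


Input: "cgcdegbdda"
Sliding window (track last position of each char):
  Position 0 ('c'): window [0,0] length 1 -- new best
  Position 1 ('g'): window [0,1] length 2 -- new best
  Position 2 ('c'): repeat (last at 0), move window start to 1
  Position 2 ('c'): window [1,2] length 2
  Position 3 ('d'): window [1,3] length 3 -- new best
  Position 4 ('e'): window [1,4] length 4 -- new best
  Position 5 ('g'): repeat (last at 1), move window start to 2
  Position 5 ('g'): window [2,5] length 4
  Position 6 ('b'): window [2,6] length 5 -- new best
  Position 7 ('d'): repeat (last at 3), move window start to 4
  Position 7 ('d'): window [4,7] length 4
  Position 8 ('d'): repeat (last at 7), move window start to 8
  Position 8 ('d'): window [8,8] length 1
  Position 9 ('a'): window [8,9] length 2
Longest substring with no repeats: "cdegb" with length 5

5


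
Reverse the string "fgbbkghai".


Input: fgbbkghai
Reading characters right to left:
  Position 8: 'i'
  Position 7: 'a'
  Position 6: 'h'
  Position 5: 'g'
  Position 4: 'k'
  Position 3: 'b'
  Position 2: 'b'
  Position 1: 'g'
  Position 0: 'f'
Reversed: iahgkbbgf

iahgkbbgf


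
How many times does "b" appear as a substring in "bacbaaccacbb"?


Searching for "b" in "bacbaaccacbb"
Scanning each position:
  Position 0: "b" => MATCH
  Position 1: "a" => no
  Position 2: "c" => no
  Position 3: "b" => MATCH
  Position 4: "a" => no
  Position 5: "a" => no
  Position 6: "c" => no
  Position 7: "c" => no
  Position 8: "a" => no
  Position 9: "c" => no
  Position 10: "b" => MATCH
  Position 11: "b" => MATCH
Total occurrences: 4

4


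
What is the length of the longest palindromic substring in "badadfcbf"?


Input: "badadfcbf"
Checking substrings for palindromes:
  [1:4] "ada" (len 3) => palindrome
  [2:5] "dad" (len 3) => palindrome
Longest palindromic substring: "ada" with length 3

3


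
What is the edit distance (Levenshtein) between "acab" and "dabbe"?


Computing edit distance: "acab" -> "dabbe"
DP table:
           d    a    b    b    e
      0    1    2    3    4    5
  a   1    1    1    2    3    4
  c   2    2    2    2    3    4
  a   3    3    2    3    3    4
  b   4    4    3    2    3    4
Edit distance = dp[4][5] = 4

4


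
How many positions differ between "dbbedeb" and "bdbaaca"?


Comparing "dbbedeb" and "bdbaaca" position by position:
  Position 0: 'd' vs 'b' => DIFFER
  Position 1: 'b' vs 'd' => DIFFER
  Position 2: 'b' vs 'b' => same
  Position 3: 'e' vs 'a' => DIFFER
  Position 4: 'd' vs 'a' => DIFFER
  Position 5: 'e' vs 'c' => DIFFER
  Position 6: 'b' vs 'a' => DIFFER
Positions that differ: 6

6


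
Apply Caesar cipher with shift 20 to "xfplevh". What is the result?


Caesar cipher: shift "xfplevh" by 20
  'x' (pos 23) + 20 = pos 17 = 'r'
  'f' (pos 5) + 20 = pos 25 = 'z'
  'p' (pos 15) + 20 = pos 9 = 'j'
  'l' (pos 11) + 20 = pos 5 = 'f'
  'e' (pos 4) + 20 = pos 24 = 'y'
  'v' (pos 21) + 20 = pos 15 = 'p'
  'h' (pos 7) + 20 = pos 1 = 'b'
Result: rzjfypb

rzjfypb


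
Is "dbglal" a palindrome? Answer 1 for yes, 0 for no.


Input: dbglal
Reversed: lalgbd
  Compare pos 0 ('d') with pos 5 ('l'): MISMATCH
  Compare pos 1 ('b') with pos 4 ('a'): MISMATCH
  Compare pos 2 ('g') with pos 3 ('l'): MISMATCH
Result: not a palindrome

0


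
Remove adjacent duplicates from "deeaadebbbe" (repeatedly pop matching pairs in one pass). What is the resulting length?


Input: deeaadebbbe
Stack-based adjacent duplicate removal:
  Read 'd': push. Stack: d
  Read 'e': push. Stack: de
  Read 'e': matches stack top 'e' => pop. Stack: d
  Read 'a': push. Stack: da
  Read 'a': matches stack top 'a' => pop. Stack: d
  Read 'd': matches stack top 'd' => pop. Stack: (empty)
  Read 'e': push. Stack: e
  Read 'b': push. Stack: eb
  Read 'b': matches stack top 'b' => pop. Stack: e
  Read 'b': push. Stack: eb
  Read 'e': push. Stack: ebe
Final stack: "ebe" (length 3)

3


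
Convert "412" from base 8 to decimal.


Input: "412" in base 8
Positional expansion:
  Digit '4' (value 4) x 8^2 = 256
  Digit '1' (value 1) x 8^1 = 8
  Digit '2' (value 2) x 8^0 = 2
Sum = 266

266


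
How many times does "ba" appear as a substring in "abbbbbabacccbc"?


Searching for "ba" in "abbbbbabacccbc"
Scanning each position:
  Position 0: "ab" => no
  Position 1: "bb" => no
  Position 2: "bb" => no
  Position 3: "bb" => no
  Position 4: "bb" => no
  Position 5: "ba" => MATCH
  Position 6: "ab" => no
  Position 7: "ba" => MATCH
  Position 8: "ac" => no
  Position 9: "cc" => no
  Position 10: "cc" => no
  Position 11: "cb" => no
  Position 12: "bc" => no
Total occurrences: 2

2


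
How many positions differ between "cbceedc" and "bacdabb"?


Comparing "cbceedc" and "bacdabb" position by position:
  Position 0: 'c' vs 'b' => DIFFER
  Position 1: 'b' vs 'a' => DIFFER
  Position 2: 'c' vs 'c' => same
  Position 3: 'e' vs 'd' => DIFFER
  Position 4: 'e' vs 'a' => DIFFER
  Position 5: 'd' vs 'b' => DIFFER
  Position 6: 'c' vs 'b' => DIFFER
Positions that differ: 6

6


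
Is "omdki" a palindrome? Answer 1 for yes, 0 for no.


Input: omdki
Reversed: ikdmo
  Compare pos 0 ('o') with pos 4 ('i'): MISMATCH
  Compare pos 1 ('m') with pos 3 ('k'): MISMATCH
Result: not a palindrome

0


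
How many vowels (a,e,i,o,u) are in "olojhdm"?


Input: olojhdm
Checking each character:
  'o' at position 0: vowel (running total: 1)
  'l' at position 1: consonant
  'o' at position 2: vowel (running total: 2)
  'j' at position 3: consonant
  'h' at position 4: consonant
  'd' at position 5: consonant
  'm' at position 6: consonant
Total vowels: 2

2


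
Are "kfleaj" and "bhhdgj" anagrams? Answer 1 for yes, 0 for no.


Strings: "kfleaj", "bhhdgj"
Sorted first:  aefjkl
Sorted second: bdghhj
Differ at position 0: 'a' vs 'b' => not anagrams

0


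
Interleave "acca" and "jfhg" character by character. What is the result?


Interleaving "acca" and "jfhg":
  Position 0: 'a' from first, 'j' from second => "aj"
  Position 1: 'c' from first, 'f' from second => "cf"
  Position 2: 'c' from first, 'h' from second => "ch"
  Position 3: 'a' from first, 'g' from second => "ag"
Result: ajcfchag

ajcfchag


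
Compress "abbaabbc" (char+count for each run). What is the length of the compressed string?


Input: abbaabbc
Runs:
  'a' x 1 => "a1"
  'b' x 2 => "b2"
  'a' x 2 => "a2"
  'b' x 2 => "b2"
  'c' x 1 => "c1"
Compressed: "a1b2a2b2c1"
Compressed length: 10

10


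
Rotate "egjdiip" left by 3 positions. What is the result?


Input: "egjdiip", rotate left by 3
First 3 characters: "egj"
Remaining characters: "diip"
Concatenate remaining + first: "diip" + "egj" = "diipegj"

diipegj


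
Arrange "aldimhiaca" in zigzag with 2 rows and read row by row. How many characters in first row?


Zigzag "aldimhiaca" into 2 rows:
Placing characters:
  'a' => row 0
  'l' => row 1
  'd' => row 0
  'i' => row 1
  'm' => row 0
  'h' => row 1
  'i' => row 0
  'a' => row 1
  'c' => row 0
  'a' => row 1
Rows:
  Row 0: "admic"
  Row 1: "lihaa"
First row length: 5

5


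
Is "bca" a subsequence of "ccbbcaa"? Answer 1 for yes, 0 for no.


Check if "bca" is a subsequence of "ccbbcaa"
Greedy scan:
  Position 0 ('c'): no match needed
  Position 1 ('c'): no match needed
  Position 2 ('b'): matches sub[0] = 'b'
  Position 3 ('b'): no match needed
  Position 4 ('c'): matches sub[1] = 'c'
  Position 5 ('a'): matches sub[2] = 'a'
  Position 6 ('a'): no match needed
All 3 characters matched => is a subsequence

1


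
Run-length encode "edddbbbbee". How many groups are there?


Input: edddbbbbee
Scanning for consecutive runs:
  Group 1: 'e' x 1 (positions 0-0)
  Group 2: 'd' x 3 (positions 1-3)
  Group 3: 'b' x 4 (positions 4-7)
  Group 4: 'e' x 2 (positions 8-9)
Total groups: 4

4


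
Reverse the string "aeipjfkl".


Input: aeipjfkl
Reading characters right to left:
  Position 7: 'l'
  Position 6: 'k'
  Position 5: 'f'
  Position 4: 'j'
  Position 3: 'p'
  Position 2: 'i'
  Position 1: 'e'
  Position 0: 'a'
Reversed: lkfjpiea

lkfjpiea


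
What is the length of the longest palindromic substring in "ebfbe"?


Input: "ebfbe"
Checking substrings for palindromes:
  [0:5] "ebfbe" (len 5) => palindrome
  [1:4] "bfb" (len 3) => palindrome
Longest palindromic substring: "ebfbe" with length 5

5


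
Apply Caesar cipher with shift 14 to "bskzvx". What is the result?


Caesar cipher: shift "bskzvx" by 14
  'b' (pos 1) + 14 = pos 15 = 'p'
  's' (pos 18) + 14 = pos 6 = 'g'
  'k' (pos 10) + 14 = pos 24 = 'y'
  'z' (pos 25) + 14 = pos 13 = 'n'
  'v' (pos 21) + 14 = pos 9 = 'j'
  'x' (pos 23) + 14 = pos 11 = 'l'
Result: pgynjl

pgynjl


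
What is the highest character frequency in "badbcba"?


Input: badbcba
Character counts:
  'a': 2
  'b': 3
  'c': 1
  'd': 1
Maximum frequency: 3

3


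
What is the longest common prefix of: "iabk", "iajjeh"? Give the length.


Words: iabk, iajjeh
  Position 0: all 'i' => match
  Position 1: all 'a' => match
  Position 2: ('b', 'j') => mismatch, stop
LCP = "ia" (length 2)

2


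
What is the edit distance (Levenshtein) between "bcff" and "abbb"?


Computing edit distance: "bcff" -> "abbb"
DP table:
           a    b    b    b
      0    1    2    3    4
  b   1    1    1    2    3
  c   2    2    2    2    3
  f   3    3    3    3    3
  f   4    4    4    4    4
Edit distance = dp[4][4] = 4

4


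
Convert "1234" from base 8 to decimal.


Input: "1234" in base 8
Positional expansion:
  Digit '1' (value 1) x 8^3 = 512
  Digit '2' (value 2) x 8^2 = 128
  Digit '3' (value 3) x 8^1 = 24
  Digit '4' (value 4) x 8^0 = 4
Sum = 668

668


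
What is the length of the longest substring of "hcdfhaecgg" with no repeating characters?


Input: "hcdfhaecgg"
Sliding window (track last position of each char):
  Position 0 ('h'): window [0,0] length 1 -- new best
  Position 1 ('c'): window [0,1] length 2 -- new best
  Position 2 ('d'): window [0,2] length 3 -- new best
  Position 3 ('f'): window [0,3] length 4 -- new best
  Position 4 ('h'): repeat (last at 0), move window start to 1
  Position 4 ('h'): window [1,4] length 4
  Position 5 ('a'): window [1,5] length 5 -- new best
  Position 6 ('e'): window [1,6] length 6 -- new best
  Position 7 ('c'): repeat (last at 1), move window start to 2
  Position 7 ('c'): window [2,7] length 6
  Position 8 ('g'): window [2,8] length 7 -- new best
  Position 9 ('g'): repeat (last at 8), move window start to 9
  Position 9 ('g'): window [9,9] length 1
Longest substring with no repeats: "dfhaecg" with length 7

7


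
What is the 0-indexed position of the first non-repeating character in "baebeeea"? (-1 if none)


Input: baebeeea
Character frequencies:
  'a': 2
  'b': 2
  'e': 4
Scanning left to right for freq == 1:
  Position 0 ('b'): freq=2, skip
  Position 1 ('a'): freq=2, skip
  Position 2 ('e'): freq=4, skip
  Position 3 ('b'): freq=2, skip
  Position 4 ('e'): freq=4, skip
  Position 5 ('e'): freq=4, skip
  Position 6 ('e'): freq=4, skip
  Position 7 ('a'): freq=2, skip
  No unique character found => answer = -1

-1


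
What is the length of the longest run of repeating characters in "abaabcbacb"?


Input: "abaabcbacb"
Scanning for longest run:
  Position 1 ('b'): new char, reset run to 1
  Position 2 ('a'): new char, reset run to 1
  Position 3 ('a'): continues run of 'a', length=2
  Position 4 ('b'): new char, reset run to 1
  Position 5 ('c'): new char, reset run to 1
  Position 6 ('b'): new char, reset run to 1
  Position 7 ('a'): new char, reset run to 1
  Position 8 ('c'): new char, reset run to 1
  Position 9 ('b'): new char, reset run to 1
Longest run: 'a' with length 2

2


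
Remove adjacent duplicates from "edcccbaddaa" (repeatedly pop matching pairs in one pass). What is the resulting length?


Input: edcccbaddaa
Stack-based adjacent duplicate removal:
  Read 'e': push. Stack: e
  Read 'd': push. Stack: ed
  Read 'c': push. Stack: edc
  Read 'c': matches stack top 'c' => pop. Stack: ed
  Read 'c': push. Stack: edc
  Read 'b': push. Stack: edcb
  Read 'a': push. Stack: edcba
  Read 'd': push. Stack: edcbad
  Read 'd': matches stack top 'd' => pop. Stack: edcba
  Read 'a': matches stack top 'a' => pop. Stack: edcb
  Read 'a': push. Stack: edcba
Final stack: "edcba" (length 5)

5


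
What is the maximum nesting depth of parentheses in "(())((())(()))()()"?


Input: "(())((())(()))()()"
Tracking depth:
  Position 0 '(': depth becomes 1
  Position 1 '(': depth becomes 2
  Position 2 ')': depth becomes 1
  Position 3 ')': depth becomes 0
  Position 4 '(': depth becomes 1
  Position 5 '(': depth becomes 2
  Position 6 '(': depth becomes 3
  Position 7 ')': depth becomes 2
  Position 8 ')': depth becomes 1
  Position 9 '(': depth becomes 2
  Position 10 '(': depth becomes 3
  Position 11 ')': depth becomes 2
  Position 12 ')': depth becomes 1
  Position 13 ')': depth becomes 0
  Position 14 '(': depth becomes 1
  Position 15 ')': depth becomes 0
  Position 16 '(': depth becomes 1
  Position 17 ')': depth becomes 0
Maximum depth reached: 3

3


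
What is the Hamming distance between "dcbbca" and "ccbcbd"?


Comparing "dcbbca" and "ccbcbd" position by position:
  Position 0: 'd' vs 'c' => differ
  Position 1: 'c' vs 'c' => same
  Position 2: 'b' vs 'b' => same
  Position 3: 'b' vs 'c' => differ
  Position 4: 'c' vs 'b' => differ
  Position 5: 'a' vs 'd' => differ
Total differences (Hamming distance): 4

4


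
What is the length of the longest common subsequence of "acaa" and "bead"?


LCS of "acaa" and "bead"
DP table:
           b    e    a    d
      0    0    0    0    0
  a   0    0    0    1    1
  c   0    0    0    1    1
  a   0    0    0    1    1
  a   0    0    0    1    1
LCS length = dp[4][4] = 1

1


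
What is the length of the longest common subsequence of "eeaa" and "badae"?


LCS of "eeaa" and "badae"
DP table:
           b    a    d    a    e
      0    0    0    0    0    0
  e   0    0    0    0    0    1
  e   0    0    0    0    0    1
  a   0    0    1    1    1    1
  a   0    0    1    1    2    2
LCS length = dp[4][5] = 2

2


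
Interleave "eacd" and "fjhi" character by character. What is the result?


Interleaving "eacd" and "fjhi":
  Position 0: 'e' from first, 'f' from second => "ef"
  Position 1: 'a' from first, 'j' from second => "aj"
  Position 2: 'c' from first, 'h' from second => "ch"
  Position 3: 'd' from first, 'i' from second => "di"
Result: efajchdi

efajchdi


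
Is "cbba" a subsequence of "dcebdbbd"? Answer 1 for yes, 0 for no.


Check if "cbba" is a subsequence of "dcebdbbd"
Greedy scan:
  Position 0 ('d'): no match needed
  Position 1 ('c'): matches sub[0] = 'c'
  Position 2 ('e'): no match needed
  Position 3 ('b'): matches sub[1] = 'b'
  Position 4 ('d'): no match needed
  Position 5 ('b'): matches sub[2] = 'b'
  Position 6 ('b'): no match needed
  Position 7 ('d'): no match needed
Only matched 3/4 characters => not a subsequence

0


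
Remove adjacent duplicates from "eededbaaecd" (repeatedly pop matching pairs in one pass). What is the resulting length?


Input: eededbaaecd
Stack-based adjacent duplicate removal:
  Read 'e': push. Stack: e
  Read 'e': matches stack top 'e' => pop. Stack: (empty)
  Read 'd': push. Stack: d
  Read 'e': push. Stack: de
  Read 'd': push. Stack: ded
  Read 'b': push. Stack: dedb
  Read 'a': push. Stack: dedba
  Read 'a': matches stack top 'a' => pop. Stack: dedb
  Read 'e': push. Stack: dedbe
  Read 'c': push. Stack: dedbec
  Read 'd': push. Stack: dedbecd
Final stack: "dedbecd" (length 7)

7


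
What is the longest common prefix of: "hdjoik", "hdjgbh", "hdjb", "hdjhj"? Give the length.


Words: hdjoik, hdjgbh, hdjb, hdjhj
  Position 0: all 'h' => match
  Position 1: all 'd' => match
  Position 2: all 'j' => match
  Position 3: ('o', 'g', 'b', 'h') => mismatch, stop
LCP = "hdj" (length 3)

3


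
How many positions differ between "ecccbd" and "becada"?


Comparing "ecccbd" and "becada" position by position:
  Position 0: 'e' vs 'b' => DIFFER
  Position 1: 'c' vs 'e' => DIFFER
  Position 2: 'c' vs 'c' => same
  Position 3: 'c' vs 'a' => DIFFER
  Position 4: 'b' vs 'd' => DIFFER
  Position 5: 'd' vs 'a' => DIFFER
Positions that differ: 5

5


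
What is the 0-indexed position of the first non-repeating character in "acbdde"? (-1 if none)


Input: acbdde
Character frequencies:
  'a': 1
  'b': 1
  'c': 1
  'd': 2
  'e': 1
Scanning left to right for freq == 1:
  Position 0 ('a'): unique! => answer = 0

0


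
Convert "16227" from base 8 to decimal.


Input: "16227" in base 8
Positional expansion:
  Digit '1' (value 1) x 8^4 = 4096
  Digit '6' (value 6) x 8^3 = 3072
  Digit '2' (value 2) x 8^2 = 128
  Digit '2' (value 2) x 8^1 = 16
  Digit '7' (value 7) x 8^0 = 7
Sum = 7319

7319


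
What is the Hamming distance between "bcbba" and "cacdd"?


Comparing "bcbba" and "cacdd" position by position:
  Position 0: 'b' vs 'c' => differ
  Position 1: 'c' vs 'a' => differ
  Position 2: 'b' vs 'c' => differ
  Position 3: 'b' vs 'd' => differ
  Position 4: 'a' vs 'd' => differ
Total differences (Hamming distance): 5

5


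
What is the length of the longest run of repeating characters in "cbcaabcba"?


Input: "cbcaabcba"
Scanning for longest run:
  Position 1 ('b'): new char, reset run to 1
  Position 2 ('c'): new char, reset run to 1
  Position 3 ('a'): new char, reset run to 1
  Position 4 ('a'): continues run of 'a', length=2
  Position 5 ('b'): new char, reset run to 1
  Position 6 ('c'): new char, reset run to 1
  Position 7 ('b'): new char, reset run to 1
  Position 8 ('a'): new char, reset run to 1
Longest run: 'a' with length 2

2


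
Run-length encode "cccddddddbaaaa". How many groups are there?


Input: cccddddddbaaaa
Scanning for consecutive runs:
  Group 1: 'c' x 3 (positions 0-2)
  Group 2: 'd' x 6 (positions 3-8)
  Group 3: 'b' x 1 (positions 9-9)
  Group 4: 'a' x 4 (positions 10-13)
Total groups: 4

4
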